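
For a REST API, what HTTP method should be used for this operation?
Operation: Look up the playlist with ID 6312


GET = read, POST = create, PUT = update/replace, DELETE = remove
This operation is a read.
GET


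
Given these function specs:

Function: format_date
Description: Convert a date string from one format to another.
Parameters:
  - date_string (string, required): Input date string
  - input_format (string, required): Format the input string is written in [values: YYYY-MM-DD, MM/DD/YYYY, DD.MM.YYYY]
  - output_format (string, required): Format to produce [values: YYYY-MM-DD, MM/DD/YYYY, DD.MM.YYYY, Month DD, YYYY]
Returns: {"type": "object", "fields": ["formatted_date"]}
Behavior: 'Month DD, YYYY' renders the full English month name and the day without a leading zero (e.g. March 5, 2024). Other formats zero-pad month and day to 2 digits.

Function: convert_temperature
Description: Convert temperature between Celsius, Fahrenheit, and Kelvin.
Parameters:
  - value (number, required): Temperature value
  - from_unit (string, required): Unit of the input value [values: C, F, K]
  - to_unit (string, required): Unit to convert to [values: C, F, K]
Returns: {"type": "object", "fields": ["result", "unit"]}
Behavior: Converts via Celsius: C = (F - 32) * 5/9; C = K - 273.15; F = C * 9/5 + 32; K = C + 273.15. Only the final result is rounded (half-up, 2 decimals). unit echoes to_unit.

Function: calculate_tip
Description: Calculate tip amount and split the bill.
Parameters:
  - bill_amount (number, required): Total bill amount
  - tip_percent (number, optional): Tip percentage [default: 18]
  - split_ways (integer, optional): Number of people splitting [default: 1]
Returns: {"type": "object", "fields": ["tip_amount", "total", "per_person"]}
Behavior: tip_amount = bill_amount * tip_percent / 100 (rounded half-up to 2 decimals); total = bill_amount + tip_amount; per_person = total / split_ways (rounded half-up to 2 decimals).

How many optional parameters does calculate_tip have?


Parameters of calculate_tip: bill_amount (required), tip_percent (optional), split_ways (optional)
Optional count:
2


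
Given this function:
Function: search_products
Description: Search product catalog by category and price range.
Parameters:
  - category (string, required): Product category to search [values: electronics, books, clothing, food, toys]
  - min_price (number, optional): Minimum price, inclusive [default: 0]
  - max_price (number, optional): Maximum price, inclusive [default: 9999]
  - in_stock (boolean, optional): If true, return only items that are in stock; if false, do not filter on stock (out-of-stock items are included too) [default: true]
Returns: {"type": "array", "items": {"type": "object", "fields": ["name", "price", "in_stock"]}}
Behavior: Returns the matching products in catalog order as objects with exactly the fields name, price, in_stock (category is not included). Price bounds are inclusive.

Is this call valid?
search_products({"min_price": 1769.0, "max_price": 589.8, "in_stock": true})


Checking required parameters...
Missing required parameter: category
Invalid - missing required parameter 'category'


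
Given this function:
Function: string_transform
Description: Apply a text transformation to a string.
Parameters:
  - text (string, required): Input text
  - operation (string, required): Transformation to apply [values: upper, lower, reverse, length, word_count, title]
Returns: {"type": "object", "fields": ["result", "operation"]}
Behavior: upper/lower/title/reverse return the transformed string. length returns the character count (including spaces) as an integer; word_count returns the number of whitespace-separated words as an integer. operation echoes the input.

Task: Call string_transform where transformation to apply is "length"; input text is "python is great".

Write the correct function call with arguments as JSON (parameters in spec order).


Mapping each described value to its parameter name:
  'Transformation to apply' -> operation = "length"
  'Input text' -> text = "python is great"
string_transform({"text": "python is great", "operation": "length"})


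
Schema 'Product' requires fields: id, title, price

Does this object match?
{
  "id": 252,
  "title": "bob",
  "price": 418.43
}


Checking required fields... All present.
Valid - all required fields present


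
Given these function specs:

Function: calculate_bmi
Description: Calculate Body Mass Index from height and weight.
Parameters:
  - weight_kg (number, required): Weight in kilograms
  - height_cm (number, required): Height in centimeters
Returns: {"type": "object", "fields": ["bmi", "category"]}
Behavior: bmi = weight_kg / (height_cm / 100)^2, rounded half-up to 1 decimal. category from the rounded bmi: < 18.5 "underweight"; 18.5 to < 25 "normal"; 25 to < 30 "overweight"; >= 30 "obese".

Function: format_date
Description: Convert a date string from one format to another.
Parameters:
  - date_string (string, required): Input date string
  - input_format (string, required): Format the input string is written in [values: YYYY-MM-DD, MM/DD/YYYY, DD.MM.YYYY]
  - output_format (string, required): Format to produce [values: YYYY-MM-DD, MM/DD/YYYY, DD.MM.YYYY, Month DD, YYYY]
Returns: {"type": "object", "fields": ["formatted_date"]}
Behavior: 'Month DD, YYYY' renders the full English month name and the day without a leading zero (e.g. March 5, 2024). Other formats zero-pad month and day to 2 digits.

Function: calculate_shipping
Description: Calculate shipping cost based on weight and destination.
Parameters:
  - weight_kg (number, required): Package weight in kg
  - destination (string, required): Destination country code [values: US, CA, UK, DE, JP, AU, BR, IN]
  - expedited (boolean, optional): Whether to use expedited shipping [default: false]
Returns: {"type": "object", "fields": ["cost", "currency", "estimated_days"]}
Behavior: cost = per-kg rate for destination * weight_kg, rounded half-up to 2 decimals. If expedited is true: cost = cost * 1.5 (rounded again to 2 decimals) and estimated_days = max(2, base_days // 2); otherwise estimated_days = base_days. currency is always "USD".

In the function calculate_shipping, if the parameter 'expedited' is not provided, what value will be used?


The calculate_shipping spec declares:
  - expedited (boolean, optional): Whether to use expedited shipping [default: false]
Default:
false


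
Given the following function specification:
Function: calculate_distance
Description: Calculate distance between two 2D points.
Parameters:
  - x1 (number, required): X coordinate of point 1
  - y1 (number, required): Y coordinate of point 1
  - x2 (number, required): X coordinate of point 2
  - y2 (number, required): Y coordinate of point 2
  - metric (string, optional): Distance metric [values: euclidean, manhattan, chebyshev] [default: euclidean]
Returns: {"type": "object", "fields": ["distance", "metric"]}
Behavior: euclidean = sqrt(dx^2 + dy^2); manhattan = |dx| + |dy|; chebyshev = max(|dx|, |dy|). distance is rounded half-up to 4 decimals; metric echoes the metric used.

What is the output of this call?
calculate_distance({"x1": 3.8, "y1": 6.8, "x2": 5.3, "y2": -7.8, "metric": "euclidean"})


|dx| = |5.3 - 3.8| = 1.5; |dy| = |-7.8 - 6.8| = 14.6
euclidean: sqrt(1.5^2 + 14.6^2) = sqrt(215.41) = 14.676853
Round to 4 decimals: 14.6769
Output:
{"distance": 14.6769, "metric": "euclidean"}


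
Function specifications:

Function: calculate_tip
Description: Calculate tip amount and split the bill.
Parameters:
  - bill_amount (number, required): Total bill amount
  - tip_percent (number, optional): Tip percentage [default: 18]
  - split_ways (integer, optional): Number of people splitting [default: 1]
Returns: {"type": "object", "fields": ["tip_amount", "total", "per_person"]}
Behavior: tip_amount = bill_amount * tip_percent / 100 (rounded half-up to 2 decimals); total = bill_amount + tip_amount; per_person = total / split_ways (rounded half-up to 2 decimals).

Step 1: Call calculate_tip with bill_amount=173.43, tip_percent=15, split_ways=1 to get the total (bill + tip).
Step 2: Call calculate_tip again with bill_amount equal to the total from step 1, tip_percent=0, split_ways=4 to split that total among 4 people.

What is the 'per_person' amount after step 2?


Step 1: calculate_tip(bill_amount=173.43, tip_percent=15, split_ways=1)
  tip_amount = 173.43 * 15/100 = 26.0145 -> 26.01
  total = 173.43 + 26.01 = 199.44
  per_person = 199.44 / 1 = 199.44 -> 199.44
  -> total = 199.44
Step 2: calculate_tip(bill_amount=199.44, tip_percent=0, split_ways=4)
  tip_amount = 199.44 * 0/100 = 0 -> 0.00
  total = 199.44 + 0.00 = 199.44
  per_person = 199.44 / 4 = 49.86 -> 49.86
  -> per_person = 49.86
$49.86


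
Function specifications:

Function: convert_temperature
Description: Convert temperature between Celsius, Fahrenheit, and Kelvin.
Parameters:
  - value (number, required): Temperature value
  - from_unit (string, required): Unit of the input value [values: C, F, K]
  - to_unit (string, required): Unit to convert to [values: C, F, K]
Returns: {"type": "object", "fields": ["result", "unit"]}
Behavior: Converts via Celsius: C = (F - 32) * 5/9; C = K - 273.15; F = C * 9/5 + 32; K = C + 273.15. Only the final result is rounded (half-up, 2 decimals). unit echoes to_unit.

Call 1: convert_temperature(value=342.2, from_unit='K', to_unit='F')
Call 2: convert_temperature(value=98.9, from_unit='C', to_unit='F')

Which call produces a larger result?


Call 1:
  To C: 342.2 - 273.15 = 69.05
  To F: 69.05 * 9/5 + 32 = 156.29
  Round to 2 decimals: 156.29
  -> 156.29 F
Call 2:
  Input already in C: 98.9
  To F: 98.9 * 9/5 + 32 = 210.02
  Round to 2 decimals: 210.02
  -> 210.02 F
Call 2 (210.02 F)


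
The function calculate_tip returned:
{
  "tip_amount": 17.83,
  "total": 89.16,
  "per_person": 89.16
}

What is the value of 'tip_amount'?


17.83


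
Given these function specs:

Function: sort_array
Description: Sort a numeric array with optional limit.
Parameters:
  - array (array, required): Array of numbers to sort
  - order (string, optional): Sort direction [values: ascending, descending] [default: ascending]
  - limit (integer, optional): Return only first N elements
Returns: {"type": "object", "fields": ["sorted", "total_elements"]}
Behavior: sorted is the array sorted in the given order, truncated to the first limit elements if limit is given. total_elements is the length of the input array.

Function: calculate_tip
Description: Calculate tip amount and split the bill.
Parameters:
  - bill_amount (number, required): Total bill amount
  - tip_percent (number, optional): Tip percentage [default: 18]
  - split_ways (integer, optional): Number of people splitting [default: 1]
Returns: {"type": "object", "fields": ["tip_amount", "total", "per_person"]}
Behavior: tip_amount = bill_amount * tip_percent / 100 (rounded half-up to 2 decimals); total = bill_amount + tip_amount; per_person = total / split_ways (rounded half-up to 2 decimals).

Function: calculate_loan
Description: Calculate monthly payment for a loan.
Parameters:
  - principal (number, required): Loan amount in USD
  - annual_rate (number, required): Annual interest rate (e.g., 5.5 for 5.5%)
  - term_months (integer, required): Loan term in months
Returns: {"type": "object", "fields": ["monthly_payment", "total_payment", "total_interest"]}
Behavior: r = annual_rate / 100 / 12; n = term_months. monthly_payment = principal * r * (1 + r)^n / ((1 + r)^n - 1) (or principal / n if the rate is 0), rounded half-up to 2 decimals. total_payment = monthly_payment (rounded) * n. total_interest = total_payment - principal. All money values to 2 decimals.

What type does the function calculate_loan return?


The calculate_loan spec declares Returns: {"type": "object", "fields": ["monthly_payment", "total_payment", "total_interest"]}
Type:
object


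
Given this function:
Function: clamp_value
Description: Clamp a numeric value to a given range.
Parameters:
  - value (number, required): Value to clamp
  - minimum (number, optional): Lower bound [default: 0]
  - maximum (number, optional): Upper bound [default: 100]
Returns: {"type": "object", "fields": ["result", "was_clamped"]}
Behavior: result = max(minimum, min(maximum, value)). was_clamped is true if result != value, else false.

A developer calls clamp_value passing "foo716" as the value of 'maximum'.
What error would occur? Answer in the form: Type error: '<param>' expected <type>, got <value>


Spec: 'maximum' is declared as number; "foo716" is a string.
Type error: 'maximum' expected number, got "foo716"


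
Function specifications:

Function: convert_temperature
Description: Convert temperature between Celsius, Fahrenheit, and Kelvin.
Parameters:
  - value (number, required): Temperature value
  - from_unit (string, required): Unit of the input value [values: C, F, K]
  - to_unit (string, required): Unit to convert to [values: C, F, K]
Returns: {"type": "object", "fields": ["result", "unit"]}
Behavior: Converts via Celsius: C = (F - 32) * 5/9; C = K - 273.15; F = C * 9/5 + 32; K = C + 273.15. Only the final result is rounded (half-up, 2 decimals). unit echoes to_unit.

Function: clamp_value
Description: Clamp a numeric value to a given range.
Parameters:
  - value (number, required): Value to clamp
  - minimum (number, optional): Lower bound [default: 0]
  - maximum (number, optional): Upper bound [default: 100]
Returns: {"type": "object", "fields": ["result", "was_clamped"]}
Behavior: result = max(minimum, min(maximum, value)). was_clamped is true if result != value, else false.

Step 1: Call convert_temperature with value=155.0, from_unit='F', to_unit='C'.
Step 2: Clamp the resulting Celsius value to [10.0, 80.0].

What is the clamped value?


Step 1: convert_temperature(value=155.0, from_unit=F, to_unit=C)
  To C: (155 - 32) * 5/9 = 68.333333
  Target is C: 68.333333
  Round to 2 decimals: 68.33
  -> result = 68.33 C
Step 2: clamp_value(value=68.33, minimum=10.0, maximum=80.0)
  result = max(10.0, min(80.0, 68.33)) = max(10.0, 68.33) = 68.33
  was_clamped = (68.33 != 68.33) = false
  -> result = 68.33
68.33


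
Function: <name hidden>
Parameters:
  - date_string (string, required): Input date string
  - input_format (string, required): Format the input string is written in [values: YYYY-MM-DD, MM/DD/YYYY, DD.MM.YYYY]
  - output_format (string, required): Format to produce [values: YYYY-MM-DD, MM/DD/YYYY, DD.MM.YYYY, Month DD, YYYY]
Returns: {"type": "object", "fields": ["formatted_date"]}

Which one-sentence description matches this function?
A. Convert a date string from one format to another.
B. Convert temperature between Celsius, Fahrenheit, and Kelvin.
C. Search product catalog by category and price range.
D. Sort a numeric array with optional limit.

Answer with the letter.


Parameters date_string, input_format, output_format and return ["formatted_date"] fit: Convert a date string from one format to another.
A


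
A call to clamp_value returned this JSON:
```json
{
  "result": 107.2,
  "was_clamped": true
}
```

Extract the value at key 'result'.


107.2


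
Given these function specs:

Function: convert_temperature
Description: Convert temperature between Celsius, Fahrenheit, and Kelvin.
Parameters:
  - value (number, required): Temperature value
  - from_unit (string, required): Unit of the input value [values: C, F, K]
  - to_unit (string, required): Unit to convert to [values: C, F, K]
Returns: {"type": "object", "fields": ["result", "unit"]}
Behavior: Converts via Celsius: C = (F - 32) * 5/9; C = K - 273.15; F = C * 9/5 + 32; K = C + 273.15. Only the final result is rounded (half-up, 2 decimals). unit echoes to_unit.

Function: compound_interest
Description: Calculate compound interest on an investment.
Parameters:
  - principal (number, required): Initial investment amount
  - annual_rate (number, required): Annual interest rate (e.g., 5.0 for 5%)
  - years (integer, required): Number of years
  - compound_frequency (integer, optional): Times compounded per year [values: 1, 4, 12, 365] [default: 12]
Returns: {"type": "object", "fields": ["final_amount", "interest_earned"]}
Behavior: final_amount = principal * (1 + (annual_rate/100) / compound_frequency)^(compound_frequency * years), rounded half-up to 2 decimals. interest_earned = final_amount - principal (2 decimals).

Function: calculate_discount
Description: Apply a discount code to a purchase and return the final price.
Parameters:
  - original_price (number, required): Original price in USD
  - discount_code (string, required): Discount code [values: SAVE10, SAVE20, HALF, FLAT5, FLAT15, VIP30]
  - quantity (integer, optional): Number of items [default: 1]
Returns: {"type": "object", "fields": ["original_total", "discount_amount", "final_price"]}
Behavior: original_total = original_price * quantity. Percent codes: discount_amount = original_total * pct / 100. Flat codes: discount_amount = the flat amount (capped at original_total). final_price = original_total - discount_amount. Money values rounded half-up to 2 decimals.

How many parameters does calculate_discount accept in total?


Parameters of calculate_discount: original_price (required), discount_code (required), quantity (optional)
Total:
3


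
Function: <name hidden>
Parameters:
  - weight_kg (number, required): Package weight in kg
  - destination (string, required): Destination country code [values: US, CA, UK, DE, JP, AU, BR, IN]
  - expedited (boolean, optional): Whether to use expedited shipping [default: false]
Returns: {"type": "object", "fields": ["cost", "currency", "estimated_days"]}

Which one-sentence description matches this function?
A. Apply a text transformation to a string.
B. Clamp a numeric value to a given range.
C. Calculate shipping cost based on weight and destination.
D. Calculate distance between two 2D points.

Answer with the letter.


Parameters weight_kg, destination, expedited and return ["cost", "currency", "estimated_days"] fit: Calculate shipping cost based on weight and destination.
C


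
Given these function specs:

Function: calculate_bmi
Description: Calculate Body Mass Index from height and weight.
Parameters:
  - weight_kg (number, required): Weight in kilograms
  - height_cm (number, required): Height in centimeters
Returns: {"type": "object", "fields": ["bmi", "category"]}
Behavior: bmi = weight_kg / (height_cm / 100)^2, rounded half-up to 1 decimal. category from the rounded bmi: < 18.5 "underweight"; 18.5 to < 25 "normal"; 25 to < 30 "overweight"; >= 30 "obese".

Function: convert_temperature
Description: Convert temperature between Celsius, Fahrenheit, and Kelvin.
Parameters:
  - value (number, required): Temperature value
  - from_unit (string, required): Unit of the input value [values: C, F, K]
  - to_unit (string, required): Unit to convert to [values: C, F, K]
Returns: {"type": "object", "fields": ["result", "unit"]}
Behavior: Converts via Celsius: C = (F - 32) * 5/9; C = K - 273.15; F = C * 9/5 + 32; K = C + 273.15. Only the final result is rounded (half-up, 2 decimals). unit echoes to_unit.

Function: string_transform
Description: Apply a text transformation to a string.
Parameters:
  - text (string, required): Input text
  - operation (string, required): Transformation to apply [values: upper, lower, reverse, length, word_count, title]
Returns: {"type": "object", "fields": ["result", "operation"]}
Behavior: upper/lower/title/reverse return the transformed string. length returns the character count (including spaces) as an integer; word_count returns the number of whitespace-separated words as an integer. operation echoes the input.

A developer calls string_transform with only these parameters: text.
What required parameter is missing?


Required parameters: text, operation
Provided: text
Missing: operation
operation


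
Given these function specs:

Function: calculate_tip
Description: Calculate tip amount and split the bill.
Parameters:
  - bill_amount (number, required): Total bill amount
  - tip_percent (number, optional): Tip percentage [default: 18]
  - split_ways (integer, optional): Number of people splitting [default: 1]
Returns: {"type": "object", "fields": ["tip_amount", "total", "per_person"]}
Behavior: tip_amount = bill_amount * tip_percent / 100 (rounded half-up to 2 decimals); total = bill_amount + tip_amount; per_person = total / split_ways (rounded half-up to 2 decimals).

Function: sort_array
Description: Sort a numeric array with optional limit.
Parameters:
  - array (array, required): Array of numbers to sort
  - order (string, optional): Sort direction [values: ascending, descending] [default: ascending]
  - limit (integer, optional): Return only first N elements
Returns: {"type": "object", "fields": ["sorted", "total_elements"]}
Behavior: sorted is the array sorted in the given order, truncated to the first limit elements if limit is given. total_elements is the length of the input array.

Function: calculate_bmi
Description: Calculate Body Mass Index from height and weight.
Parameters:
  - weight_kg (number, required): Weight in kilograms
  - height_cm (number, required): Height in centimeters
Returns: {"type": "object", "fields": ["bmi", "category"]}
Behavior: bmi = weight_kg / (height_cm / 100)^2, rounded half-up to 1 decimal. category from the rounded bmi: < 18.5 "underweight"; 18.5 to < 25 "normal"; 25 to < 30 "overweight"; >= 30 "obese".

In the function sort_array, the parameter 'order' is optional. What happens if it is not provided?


The sort_array spec declares:
  - order (string, optional): Sort direction [values: ascending, descending] [default: ascending]
It defaults to ascending


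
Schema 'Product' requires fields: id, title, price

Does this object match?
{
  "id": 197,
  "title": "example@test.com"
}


Checking required fields...
Missing: price
Invalid - missing required field 'price'


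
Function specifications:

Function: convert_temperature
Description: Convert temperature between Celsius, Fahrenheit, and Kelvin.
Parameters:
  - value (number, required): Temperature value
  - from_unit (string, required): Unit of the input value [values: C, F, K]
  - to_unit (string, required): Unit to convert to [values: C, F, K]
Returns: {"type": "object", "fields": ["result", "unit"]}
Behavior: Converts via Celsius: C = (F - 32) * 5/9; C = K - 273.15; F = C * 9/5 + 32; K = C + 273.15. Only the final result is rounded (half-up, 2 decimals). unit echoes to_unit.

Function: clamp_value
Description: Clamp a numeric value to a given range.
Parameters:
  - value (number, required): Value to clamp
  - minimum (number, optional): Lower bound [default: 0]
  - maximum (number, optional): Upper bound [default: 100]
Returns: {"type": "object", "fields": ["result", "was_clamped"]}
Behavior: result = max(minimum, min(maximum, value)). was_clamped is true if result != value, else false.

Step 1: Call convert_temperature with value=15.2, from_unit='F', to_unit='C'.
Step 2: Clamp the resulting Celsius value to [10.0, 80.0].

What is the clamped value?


Step 1: convert_temperature(value=15.2, from_unit=F, to_unit=C)
  To C: (15.2 - 32) * 5/9 = -9.333333
  Target is C: -9.333333
  Round to 2 decimals: -9.33
  -> result = -9.33 C
Step 2: clamp_value(value=-9.33, minimum=10.0, maximum=80.0)
  result = max(10.0, min(80.0, -9.33)) = max(10.0, -9.33) = 10.0
  was_clamped = (10.0 != -9.33) = true
  -> result = 10.0
10.0


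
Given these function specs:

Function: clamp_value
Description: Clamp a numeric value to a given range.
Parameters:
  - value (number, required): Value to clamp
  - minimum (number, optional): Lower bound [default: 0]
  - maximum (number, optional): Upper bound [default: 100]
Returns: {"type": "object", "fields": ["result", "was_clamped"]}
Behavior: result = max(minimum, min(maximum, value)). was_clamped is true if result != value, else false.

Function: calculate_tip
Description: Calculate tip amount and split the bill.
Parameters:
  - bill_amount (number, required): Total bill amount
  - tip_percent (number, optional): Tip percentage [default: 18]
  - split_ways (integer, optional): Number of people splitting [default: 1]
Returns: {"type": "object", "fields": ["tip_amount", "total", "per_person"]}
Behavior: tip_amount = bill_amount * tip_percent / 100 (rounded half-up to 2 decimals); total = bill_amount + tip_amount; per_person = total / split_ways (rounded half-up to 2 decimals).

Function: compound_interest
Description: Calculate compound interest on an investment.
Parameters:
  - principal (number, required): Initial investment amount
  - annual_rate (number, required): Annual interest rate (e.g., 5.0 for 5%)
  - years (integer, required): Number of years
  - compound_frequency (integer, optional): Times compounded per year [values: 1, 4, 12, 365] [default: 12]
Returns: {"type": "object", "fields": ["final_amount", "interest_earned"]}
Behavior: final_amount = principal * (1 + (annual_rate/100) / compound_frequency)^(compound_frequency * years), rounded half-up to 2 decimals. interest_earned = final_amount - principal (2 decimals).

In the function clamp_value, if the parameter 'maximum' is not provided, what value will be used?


The clamp_value spec declares:
  - maximum (number, optional): Upper bound [default: 100]
Default:
100


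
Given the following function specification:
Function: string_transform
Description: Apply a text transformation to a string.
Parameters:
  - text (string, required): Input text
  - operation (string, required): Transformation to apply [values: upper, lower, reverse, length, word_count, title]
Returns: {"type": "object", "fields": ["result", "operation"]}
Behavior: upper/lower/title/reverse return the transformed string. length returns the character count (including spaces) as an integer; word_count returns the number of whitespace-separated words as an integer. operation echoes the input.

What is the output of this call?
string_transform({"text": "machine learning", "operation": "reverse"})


reverse('machine learning') = 'gninrael enihcam'
Output:
{"result": "gninrael enihcam", "operation": "reverse"}


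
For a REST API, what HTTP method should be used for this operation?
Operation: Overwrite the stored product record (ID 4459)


GET = read, POST = create, PUT = update/replace, DELETE = remove
This operation is an update/replace.
PUT


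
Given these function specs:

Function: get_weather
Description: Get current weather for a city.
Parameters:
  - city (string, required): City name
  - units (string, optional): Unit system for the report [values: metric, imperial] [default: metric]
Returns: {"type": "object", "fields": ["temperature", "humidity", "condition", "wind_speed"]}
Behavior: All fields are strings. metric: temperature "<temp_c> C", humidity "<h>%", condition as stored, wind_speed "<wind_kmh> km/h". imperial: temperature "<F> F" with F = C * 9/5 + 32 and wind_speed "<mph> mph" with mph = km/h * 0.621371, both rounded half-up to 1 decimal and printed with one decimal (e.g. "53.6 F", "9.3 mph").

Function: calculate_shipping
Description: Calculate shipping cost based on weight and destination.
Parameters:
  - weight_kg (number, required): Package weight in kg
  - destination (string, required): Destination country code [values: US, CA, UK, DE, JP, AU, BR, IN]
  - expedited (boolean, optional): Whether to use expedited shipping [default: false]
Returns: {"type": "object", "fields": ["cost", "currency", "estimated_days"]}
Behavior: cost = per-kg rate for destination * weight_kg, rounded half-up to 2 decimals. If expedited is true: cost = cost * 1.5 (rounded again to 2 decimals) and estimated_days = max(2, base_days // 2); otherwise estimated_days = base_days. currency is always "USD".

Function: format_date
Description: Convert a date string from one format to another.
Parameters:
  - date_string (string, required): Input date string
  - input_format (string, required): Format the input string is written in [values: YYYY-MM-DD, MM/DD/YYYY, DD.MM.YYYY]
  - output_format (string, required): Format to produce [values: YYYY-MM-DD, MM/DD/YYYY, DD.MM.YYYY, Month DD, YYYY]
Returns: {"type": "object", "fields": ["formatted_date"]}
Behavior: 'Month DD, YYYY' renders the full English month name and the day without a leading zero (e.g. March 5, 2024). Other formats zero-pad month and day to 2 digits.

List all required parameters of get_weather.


Parameters of get_weather and their required/optional flag:
  city: required
  units: optional
city


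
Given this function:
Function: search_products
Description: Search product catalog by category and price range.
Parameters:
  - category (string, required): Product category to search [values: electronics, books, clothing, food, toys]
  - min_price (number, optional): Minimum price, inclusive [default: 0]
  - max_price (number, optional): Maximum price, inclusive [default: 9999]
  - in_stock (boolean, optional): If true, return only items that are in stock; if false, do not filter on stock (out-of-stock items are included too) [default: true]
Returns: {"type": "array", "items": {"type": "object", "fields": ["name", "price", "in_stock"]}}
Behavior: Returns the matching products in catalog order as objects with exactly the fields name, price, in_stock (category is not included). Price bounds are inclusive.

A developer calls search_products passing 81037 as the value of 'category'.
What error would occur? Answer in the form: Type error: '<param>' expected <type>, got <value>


Spec: 'category' is declared as string; 81037 is an integer.
Type error: 'category' expected string, got 81037


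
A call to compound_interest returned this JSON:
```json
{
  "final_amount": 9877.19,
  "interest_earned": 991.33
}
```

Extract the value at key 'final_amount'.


9877.19


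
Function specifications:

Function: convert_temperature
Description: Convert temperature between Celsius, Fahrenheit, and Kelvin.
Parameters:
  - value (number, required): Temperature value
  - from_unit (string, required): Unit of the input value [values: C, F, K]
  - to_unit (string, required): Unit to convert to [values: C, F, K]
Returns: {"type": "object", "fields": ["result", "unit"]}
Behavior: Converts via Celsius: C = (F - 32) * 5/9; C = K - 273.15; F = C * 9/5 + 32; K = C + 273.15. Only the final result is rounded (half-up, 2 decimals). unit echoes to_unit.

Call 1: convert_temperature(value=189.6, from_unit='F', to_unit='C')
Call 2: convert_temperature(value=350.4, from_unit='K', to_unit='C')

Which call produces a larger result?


Call 1:
  To C: (189.6 - 32) * 5/9 = 87.555556
  Target is C: 87.555556
  Round to 2 decimals: 87.56
  -> 87.56 C
Call 2:
  To C: 350.4 - 273.15 = 77.25
  Target is C: 77.25
  Round to 2 decimals: 77.25
  -> 77.25 C
Call 1 (87.56 C)


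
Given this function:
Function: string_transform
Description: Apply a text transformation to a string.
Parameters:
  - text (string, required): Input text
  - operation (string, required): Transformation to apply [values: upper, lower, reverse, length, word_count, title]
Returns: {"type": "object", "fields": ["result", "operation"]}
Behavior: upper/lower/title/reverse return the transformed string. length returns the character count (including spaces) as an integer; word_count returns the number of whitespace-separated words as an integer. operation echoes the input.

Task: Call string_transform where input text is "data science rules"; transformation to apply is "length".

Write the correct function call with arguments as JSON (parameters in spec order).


Mapping each described value to its parameter name:
  'Input text' -> text = "data science rules"
  'Transformation to apply' -> operation = "length"
string_transform({"text": "data science rules", "operation": "length"})


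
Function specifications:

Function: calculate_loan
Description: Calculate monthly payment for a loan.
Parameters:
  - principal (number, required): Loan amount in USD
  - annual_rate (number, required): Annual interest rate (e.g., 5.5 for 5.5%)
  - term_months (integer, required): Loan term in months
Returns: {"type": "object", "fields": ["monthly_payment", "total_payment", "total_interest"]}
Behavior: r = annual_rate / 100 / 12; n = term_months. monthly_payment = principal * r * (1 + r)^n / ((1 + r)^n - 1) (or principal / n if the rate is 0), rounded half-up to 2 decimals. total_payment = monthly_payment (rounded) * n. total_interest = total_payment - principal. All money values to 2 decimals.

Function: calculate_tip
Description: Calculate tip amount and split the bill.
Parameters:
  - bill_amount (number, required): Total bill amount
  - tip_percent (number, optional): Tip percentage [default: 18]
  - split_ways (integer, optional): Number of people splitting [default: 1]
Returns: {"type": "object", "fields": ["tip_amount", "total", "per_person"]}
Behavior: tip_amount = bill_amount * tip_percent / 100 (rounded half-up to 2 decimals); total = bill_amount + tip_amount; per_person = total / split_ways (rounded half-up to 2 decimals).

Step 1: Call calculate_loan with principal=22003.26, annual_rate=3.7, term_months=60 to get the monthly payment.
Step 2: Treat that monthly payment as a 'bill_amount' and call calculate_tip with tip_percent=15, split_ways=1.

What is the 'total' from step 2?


Step 1: calculate_loan(principal=22003.26, annual_rate=3.7, term_months=60)
  r = 3.7 / 100 / 12 = 0.003083333333 (keep full precision)
  (1 + r)^60 = 1.20287602
  monthly_payment = 22003.26 * 0.003083333333 * 1.20287602 / (1.20287602 - 1) = 402.25148 -> 402.25
  total_payment = 402.25 * 60 = 24135.00
  total_interest = 24135.00 - 22003.26 = 2131.74
  -> monthly_payment = 402.25
Step 2: calculate_tip(bill_amount=402.25, tip_percent=15, split_ways=1)
  tip_amount = 402.25 * 15/100 = 60.3375 -> 60.34
  total = 402.25 + 60.34 = 462.59
  per_person = 462.59 / 1 = 462.59 -> 462.59
  -> total = 462.59
$462.59


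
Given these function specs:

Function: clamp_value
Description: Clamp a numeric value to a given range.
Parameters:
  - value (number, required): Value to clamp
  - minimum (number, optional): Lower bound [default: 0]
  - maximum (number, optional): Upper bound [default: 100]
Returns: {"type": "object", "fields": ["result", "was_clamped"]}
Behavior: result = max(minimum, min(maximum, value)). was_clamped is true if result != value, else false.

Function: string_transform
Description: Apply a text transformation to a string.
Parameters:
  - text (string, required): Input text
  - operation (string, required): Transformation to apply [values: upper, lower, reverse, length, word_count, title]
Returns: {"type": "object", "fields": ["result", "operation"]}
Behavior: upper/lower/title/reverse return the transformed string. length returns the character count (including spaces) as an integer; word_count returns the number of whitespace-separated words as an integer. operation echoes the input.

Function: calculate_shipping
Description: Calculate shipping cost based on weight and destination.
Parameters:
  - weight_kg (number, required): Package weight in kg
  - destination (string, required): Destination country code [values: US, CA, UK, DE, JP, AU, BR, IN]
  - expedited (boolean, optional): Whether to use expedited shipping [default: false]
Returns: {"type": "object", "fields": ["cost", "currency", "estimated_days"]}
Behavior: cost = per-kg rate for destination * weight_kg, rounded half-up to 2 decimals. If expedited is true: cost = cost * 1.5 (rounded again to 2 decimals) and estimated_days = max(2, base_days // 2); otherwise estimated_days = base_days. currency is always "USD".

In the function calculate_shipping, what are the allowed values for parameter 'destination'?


The calculate_shipping spec declares:
  - destination (string, required): Destination country code [values: US, CA, UK, DE, JP, AU, BR, IN]
Allowed values:
US, CA, UK, DE, JP, AU, BR, IN


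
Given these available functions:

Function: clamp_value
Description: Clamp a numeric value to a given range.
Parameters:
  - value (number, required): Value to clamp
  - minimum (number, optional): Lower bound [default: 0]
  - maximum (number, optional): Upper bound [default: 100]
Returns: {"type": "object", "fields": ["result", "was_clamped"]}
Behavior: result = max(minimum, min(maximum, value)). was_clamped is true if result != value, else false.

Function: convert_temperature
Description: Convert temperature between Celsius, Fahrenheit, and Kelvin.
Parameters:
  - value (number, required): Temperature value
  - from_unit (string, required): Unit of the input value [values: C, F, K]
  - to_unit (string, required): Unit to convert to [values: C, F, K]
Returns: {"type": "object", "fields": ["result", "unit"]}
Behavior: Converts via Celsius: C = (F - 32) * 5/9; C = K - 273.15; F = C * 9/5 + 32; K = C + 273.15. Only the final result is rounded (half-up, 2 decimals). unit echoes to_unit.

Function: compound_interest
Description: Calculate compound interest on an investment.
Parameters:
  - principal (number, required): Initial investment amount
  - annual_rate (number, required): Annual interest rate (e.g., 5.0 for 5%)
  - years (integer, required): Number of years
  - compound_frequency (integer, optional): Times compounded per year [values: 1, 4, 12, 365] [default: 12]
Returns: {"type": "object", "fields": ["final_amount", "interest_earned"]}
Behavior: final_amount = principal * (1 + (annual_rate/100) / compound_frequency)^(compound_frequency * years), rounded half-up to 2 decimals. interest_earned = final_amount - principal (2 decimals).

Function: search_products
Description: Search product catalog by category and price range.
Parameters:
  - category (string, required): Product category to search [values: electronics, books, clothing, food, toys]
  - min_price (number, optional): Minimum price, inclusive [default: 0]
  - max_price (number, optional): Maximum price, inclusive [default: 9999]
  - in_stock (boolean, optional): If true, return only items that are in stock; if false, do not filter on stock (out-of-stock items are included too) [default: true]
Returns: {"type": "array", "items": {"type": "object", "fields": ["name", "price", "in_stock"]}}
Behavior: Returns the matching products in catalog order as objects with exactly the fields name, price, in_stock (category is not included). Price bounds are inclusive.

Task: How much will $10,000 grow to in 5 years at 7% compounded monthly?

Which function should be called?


The task needs a function whose description is: Calculate compound interest on an investment.
compound_interest


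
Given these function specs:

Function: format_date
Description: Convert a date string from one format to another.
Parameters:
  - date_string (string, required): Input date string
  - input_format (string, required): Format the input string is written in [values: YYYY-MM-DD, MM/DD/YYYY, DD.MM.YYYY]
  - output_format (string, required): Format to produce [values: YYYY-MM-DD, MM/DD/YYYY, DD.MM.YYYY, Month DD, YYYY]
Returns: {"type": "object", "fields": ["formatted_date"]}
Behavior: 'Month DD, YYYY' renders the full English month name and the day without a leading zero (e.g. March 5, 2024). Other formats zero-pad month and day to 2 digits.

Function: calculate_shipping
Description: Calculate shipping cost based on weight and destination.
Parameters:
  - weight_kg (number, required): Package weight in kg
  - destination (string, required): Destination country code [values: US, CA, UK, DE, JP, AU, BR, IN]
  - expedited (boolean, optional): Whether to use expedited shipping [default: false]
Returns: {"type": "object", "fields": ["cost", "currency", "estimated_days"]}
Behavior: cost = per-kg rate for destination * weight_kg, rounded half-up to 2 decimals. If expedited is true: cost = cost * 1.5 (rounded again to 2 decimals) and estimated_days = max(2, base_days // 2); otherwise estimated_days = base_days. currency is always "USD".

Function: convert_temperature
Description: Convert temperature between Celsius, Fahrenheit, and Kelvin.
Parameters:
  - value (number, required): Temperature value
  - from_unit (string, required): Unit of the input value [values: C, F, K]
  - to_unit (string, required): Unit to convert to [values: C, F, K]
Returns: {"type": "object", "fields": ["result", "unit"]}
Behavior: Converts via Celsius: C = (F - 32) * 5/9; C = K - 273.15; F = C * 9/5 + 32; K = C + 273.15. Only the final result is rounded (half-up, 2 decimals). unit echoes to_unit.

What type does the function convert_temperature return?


The convert_temperature spec declares Returns: {"type": "object", "fields": ["result", "unit"]}
Type:
object
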